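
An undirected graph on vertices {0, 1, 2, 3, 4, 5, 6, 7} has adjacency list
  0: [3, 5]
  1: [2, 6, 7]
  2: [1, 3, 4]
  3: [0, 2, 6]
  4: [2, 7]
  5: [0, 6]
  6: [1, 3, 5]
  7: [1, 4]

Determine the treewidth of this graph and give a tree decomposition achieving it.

Treewidth 2.
One such decomposition:
Bags: B1 = {1, 4, 7}  B2 = {1, 2, 4}  B3 = {1, 2, 6}  B4 = {2, 3, 6}  B5 = {3, 5, 6}  B6 = {0, 3, 5}
Tree: B1–B2, B2–B3, B3–B4, B4–B5, B5–B6

The largest bag has 3 vertices, giving width 2; this decomposition certifies tw(G) ≤ 2. For the lower bound, G contains the cycle 7–4–2–1–7, so G is not a forest; only forests have treewidth ≤ 1, hence tw(G) ≥ 2. Therefore the treewidth is 2.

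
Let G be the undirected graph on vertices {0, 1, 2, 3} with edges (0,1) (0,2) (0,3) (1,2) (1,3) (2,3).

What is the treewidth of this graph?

A width-3 tree decomposition is:
Bags: B1 = {0, 1, 2, 3}
Tree: (single bag)
A single bag containing all 4 vertices is trivially a valid decomposition of width 3. On the other hand G contains the 4-clique {0, 1, 2, 3}. A clique must lie in a single bag of any decomposition, so no decomposition can have width below 3. Therefore the treewidth is 3.

3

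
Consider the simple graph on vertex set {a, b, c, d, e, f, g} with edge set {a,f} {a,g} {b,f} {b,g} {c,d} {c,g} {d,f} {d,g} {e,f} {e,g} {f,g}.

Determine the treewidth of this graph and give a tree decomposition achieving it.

Each bag holds 3 vertices, so the decomposition has width 2, which upper-bounds the treewidth. For the lower bound, the 3 vertices {c, d, g} are pairwise adjacent, and any tree decomposition puts a clique entirely inside one bag — forcing width ≥ 2. Hence tw(G) = 2 exactly.

Treewidth 2.
One optimal decomposition is:
Bags: B1 = {b, f, g}  B2 = {d, f, g}  B3 = {c, d, g}  B4 = {e, f, g}  B5 = {a, f, g}
Tree: B1–B2, B2–B3, B1–B4, B1–B5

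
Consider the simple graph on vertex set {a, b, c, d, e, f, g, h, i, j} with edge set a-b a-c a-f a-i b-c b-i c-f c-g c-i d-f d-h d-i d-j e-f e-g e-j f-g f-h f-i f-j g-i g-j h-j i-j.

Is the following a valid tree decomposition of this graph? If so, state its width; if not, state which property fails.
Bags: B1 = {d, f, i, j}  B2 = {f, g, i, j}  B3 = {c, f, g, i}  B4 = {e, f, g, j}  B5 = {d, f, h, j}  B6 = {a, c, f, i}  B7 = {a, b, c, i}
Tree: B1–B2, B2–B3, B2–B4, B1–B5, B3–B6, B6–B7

Yes; width 3.

Every vertex of G appears in some bag (union = {a, b, c, d, e, f, g, h, i, j}); every edge is covered by a bag; and for each vertex v the set of bags containing v is connected in the bag tree. The decomposition is therefore valid. The largest bag has 4 vertices, so the width is 3.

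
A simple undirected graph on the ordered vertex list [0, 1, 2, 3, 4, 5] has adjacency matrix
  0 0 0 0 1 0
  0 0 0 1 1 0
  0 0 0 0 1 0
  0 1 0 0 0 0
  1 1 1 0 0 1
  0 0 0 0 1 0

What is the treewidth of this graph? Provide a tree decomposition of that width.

Treewidth 1.
One optimal decomposition is:
Bags: B1 = {4, 5}  B2 = {2, 4}  B3 = {1, 4}  B4 = {0, 4}  B5 = {1, 3}
Tree: B1–B2, B2–B3, B2–B4, B3–B5

Every bag has size at most 2, so the width is 2 − 1 = 1 and tw(G) ≤ 1. Any graph with an edge has treewidth ≥ 1, and G has the edge 5–4. Combining the bounds, tw(G) = 1.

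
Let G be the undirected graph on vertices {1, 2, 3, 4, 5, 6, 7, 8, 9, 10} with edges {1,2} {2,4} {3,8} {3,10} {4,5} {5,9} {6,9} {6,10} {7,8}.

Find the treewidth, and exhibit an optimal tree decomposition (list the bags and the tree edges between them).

Treewidth 1.
One such decomposition:
Bags: B1 = {7, 8}  B2 = {3, 8}  B3 = {3, 10}  B4 = {6, 10}  B5 = {6, 9}  B6 = {5, 9}  B7 = {4, 5}  B8 = {2, 4}  B9 = {1, 2}
Tree: B1–B2, B2–B3, B3–B4, B4–B5, B5–B6, B6–B7, B7–B8, B8–B9

Each bag holds 2 vertices, so the decomposition has width 1, which upper-bounds the treewidth. Since G has at least one edge (e.g. 7–8), it is not an edgeless graph, so tw(G) ≥ 1. The upper and lower bounds meet at 1, so that is the treewidth.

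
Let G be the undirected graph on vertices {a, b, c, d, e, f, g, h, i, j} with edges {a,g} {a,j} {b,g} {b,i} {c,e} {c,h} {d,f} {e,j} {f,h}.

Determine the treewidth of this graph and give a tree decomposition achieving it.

Every bag has size at most 2, so the width is 2 − 1 = 1 and tw(G) ≤ 1. G has an edge, so its treewidth is at least 1. Therefore the treewidth is 1.

Treewidth 1.
One such decomposition:
Bags: B1 = {d, f}  B2 = {f, h}  B3 = {c, h}  B4 = {c, e}  B5 = {e, j}  B6 = {a, j}  B7 = {a, g}  B8 = {b, g}  B9 = {b, i}
Tree: B1–B2, B2–B3, B3–B4, B4–B5, B5–B6, B6–B7, B7–B8, B8–B9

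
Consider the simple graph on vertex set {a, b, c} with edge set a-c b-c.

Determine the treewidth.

1

A width-1 tree decomposition is:
Bags: B1 = {a, c}  B2 = {b, c}
Tree: B1–B2
The largest bag has 2 vertices, giving width 1; this decomposition certifies tw(G) ≤ 1. G has an edge, so its treewidth is at least 1. Hence tw(G) = 1 exactly.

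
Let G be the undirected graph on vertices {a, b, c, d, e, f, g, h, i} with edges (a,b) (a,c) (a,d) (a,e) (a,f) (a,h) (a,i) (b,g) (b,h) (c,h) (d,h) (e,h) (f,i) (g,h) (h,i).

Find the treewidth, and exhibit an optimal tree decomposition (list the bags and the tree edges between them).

Every bag has size at most 3, so the width is 3 − 1 = 2 and tw(G) ≤ 2. Conversely, {b, g, h} is a clique of size 3, and the vertices of any clique must share a bag in every tree decomposition; so some bag has ≥ 3 vertices and tw(G) ≥ 2. Therefore the treewidth is 2.

Treewidth 2.
One such decomposition:
Bags: B1 = {a, e, h}  B2 = {a, d, h}  B3 = {a, b, h}  B4 = {b, g, h}  B5 = {a, c, h}  B6 = {a, h, i}  B7 = {a, f, i}
Tree: B1–B2, B1–B3, B3–B4, B1–B5, B3–B6, B6–B7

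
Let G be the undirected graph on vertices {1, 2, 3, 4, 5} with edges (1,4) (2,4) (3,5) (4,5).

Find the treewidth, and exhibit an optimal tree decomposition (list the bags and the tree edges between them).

Treewidth 1.
Bags: B1 = {4, 5}  B2 = {1, 4}  B3 = {2, 4}  B4 = {3, 5}
Tree: B1–B2, B1–B3, B1–B4

Each bag holds 2 vertices, so the decomposition has width 1, which upper-bounds the treewidth. Any graph with an edge has treewidth ≥ 1, and G has the edge 4–5. The upper and lower bounds meet at 1, so that is the treewidth.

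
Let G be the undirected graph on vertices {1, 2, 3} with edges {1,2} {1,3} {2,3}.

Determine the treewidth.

2

A width-2 tree decomposition is:
Bags: B1 = {1, 2, 3}
Tree: (single bag)
With just one bag of size 3, the width is 3 − 1 = 2, so tw(G) ≤ 2. Conversely, {1, 2, 3} is a clique of size 3, and the vertices of any clique must share a bag in every tree decomposition; so some bag has ≥ 3 vertices and tw(G) ≥ 2. Hence tw(G) = 2 exactly.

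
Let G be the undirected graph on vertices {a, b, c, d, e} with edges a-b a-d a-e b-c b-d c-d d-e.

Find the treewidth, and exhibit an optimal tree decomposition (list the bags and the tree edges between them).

Treewidth 2.
One optimal decomposition is:
Bags: B1 = {b, c, d}  B2 = {a, b, d}  B3 = {a, d, e}
Tree: B1–B2, B2–B3

Every bag has size at most 3, so the width is 3 − 1 = 2 and tw(G) ≤ 2. For the lower bound, the 3 vertices {b, c, d} are pairwise adjacent, and any tree decomposition puts a clique entirely inside one bag — forcing width ≥ 2. Therefore the treewidth is 2.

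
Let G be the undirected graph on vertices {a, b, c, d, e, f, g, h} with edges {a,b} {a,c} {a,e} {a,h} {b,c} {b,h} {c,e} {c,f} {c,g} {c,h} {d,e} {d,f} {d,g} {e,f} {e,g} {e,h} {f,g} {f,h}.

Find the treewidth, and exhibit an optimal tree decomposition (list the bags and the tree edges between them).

Each bag holds 4 vertices, so the decomposition has width 3, which upper-bounds the treewidth. Conversely, {d, e, f, g} is a clique of size 4, and the vertices of any clique must share a bag in every tree decomposition; so some bag has ≥ 4 vertices and tw(G) ≥ 3. Hence tw(G) = 3 exactly.

Treewidth 3.
One optimal decomposition is:
Bags: B1 = {c, e, f, g}  B2 = {c, e, f, h}  B3 = {a, c, e, h}  B4 = {d, e, f, g}  B5 = {a, b, c, h}
Tree: B1–B2, B2–B3, B1–B4, B3–B5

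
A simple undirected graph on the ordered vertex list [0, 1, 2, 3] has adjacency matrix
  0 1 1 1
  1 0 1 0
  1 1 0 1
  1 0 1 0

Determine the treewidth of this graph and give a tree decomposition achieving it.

Treewidth 2.
One optimal decomposition is:
Bags: B1 = {0, 2, 3}  B2 = {0, 1, 2}
Tree: B1–B2

Every bag has size at most 3, so the width is 3 − 1 = 2 and tw(G) ≤ 2. On the other hand G contains the 3-clique {0, 1, 2}. A clique must lie in a single bag of any decomposition, so no decomposition can have width below 2. Combining the bounds, tw(G) = 2.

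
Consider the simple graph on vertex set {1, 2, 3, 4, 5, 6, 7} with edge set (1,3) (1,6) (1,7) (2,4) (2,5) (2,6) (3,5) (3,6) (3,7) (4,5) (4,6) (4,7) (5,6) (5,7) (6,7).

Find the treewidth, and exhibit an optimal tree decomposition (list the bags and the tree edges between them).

Each bag holds 4 vertices, so the decomposition has width 3, which upper-bounds the treewidth. For the lower bound, the 4 vertices {1, 3, 6, 7} are pairwise adjacent, and any tree decomposition puts a clique entirely inside one bag — forcing width ≥ 3. The upper and lower bounds meet at 3, so that is the treewidth.

Treewidth 3.
One such decomposition:
Bags: B1 = {3, 5, 6, 7}  B2 = {1, 3, 6, 7}  B3 = {4, 5, 6, 7}  B4 = {2, 4, 5, 6}
Tree: B1–B2, B1–B3, B3–B4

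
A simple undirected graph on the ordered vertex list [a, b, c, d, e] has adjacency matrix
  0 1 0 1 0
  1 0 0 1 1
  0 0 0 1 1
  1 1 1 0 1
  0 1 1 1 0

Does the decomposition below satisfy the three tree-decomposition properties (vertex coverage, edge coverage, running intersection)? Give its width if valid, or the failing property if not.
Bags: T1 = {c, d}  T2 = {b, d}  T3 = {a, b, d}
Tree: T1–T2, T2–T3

No — vertex e appears in no bag.

A tree decomposition must satisfy three properties: every vertex lies in some bag; for every edge, both endpoints lie together in some bag; and for every vertex, the bags containing it form a connected subtree. Here vertex e appears in no bag, so the decomposition is invalid.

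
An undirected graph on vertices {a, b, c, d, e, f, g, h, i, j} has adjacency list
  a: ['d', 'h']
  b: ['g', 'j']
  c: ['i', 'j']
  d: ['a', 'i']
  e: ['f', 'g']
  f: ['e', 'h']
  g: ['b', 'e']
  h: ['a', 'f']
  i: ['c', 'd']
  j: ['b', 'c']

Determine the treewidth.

A width-2 tree decomposition is:
Bags: B1 = {b, e, g}  B2 = {b, e, j}  B3 = {c, e, j}  B4 = {c, e, i}  B5 = {d, e, i}  B6 = {a, d, e}  B7 = {a, e, h}  B8 = {e, f, h}
Tree: B1–B2, B2–B3, B3–B4, B4–B5, B5–B6, B6–B7, B7–B8
The largest bag has 3 vertices, giving width 2; this decomposition certifies tw(G) ≤ 2. Since e–g–b–j–c–i–d–a–h–f–e is a cycle in G, G is not acyclic. Forests are exactly the graphs of treewidth ≤ 1, so tw(G) ≥ 2. Combining the bounds, tw(G) = 2.

2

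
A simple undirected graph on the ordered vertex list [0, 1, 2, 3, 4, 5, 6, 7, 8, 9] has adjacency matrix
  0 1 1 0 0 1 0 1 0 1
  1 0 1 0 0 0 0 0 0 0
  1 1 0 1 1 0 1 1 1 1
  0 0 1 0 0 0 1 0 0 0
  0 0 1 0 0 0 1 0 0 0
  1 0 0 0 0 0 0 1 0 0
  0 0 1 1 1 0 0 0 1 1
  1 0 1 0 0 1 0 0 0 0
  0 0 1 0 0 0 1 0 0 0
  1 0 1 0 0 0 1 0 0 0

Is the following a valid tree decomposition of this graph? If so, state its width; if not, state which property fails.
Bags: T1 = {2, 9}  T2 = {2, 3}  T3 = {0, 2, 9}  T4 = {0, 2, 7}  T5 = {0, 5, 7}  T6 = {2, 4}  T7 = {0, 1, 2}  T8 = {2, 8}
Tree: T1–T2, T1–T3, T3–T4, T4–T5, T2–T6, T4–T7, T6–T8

A tree decomposition must satisfy three properties: every vertex lies in some bag; for every edge, both endpoints lie together in some bag; and for every vertex, the bags containing it form a connected subtree. Here vertex 6 appears in no bag, so the decomposition is invalid.

No — vertex 6 appears in no bag.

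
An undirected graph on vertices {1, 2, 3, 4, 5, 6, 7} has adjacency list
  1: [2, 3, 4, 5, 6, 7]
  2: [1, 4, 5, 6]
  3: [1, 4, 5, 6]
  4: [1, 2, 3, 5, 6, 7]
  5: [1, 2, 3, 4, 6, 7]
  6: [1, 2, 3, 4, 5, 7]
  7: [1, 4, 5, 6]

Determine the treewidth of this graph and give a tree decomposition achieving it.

Every bag has size at most 5, so the width is 5 − 1 = 4 and tw(G) ≤ 4. Conversely, {1, 2, 4, 5, 6} is a clique of size 5, and the vertices of any clique must share a bag in every tree decomposition; so some bag has ≥ 5 vertices and tw(G) ≥ 4. Hence tw(G) = 4 exactly.

Treewidth 4.
One such decomposition:
Bags: B1 = {1, 3, 4, 5, 6}  B2 = {1, 4, 5, 6, 7}  B3 = {1, 2, 4, 5, 6}
Tree: B1–B2, B1–B3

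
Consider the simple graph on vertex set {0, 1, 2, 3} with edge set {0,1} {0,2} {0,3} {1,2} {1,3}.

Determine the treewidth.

A width-2 tree decomposition is:
Bags: B1 = {0, 1, 3}  B2 = {0, 1, 2}
Tree: B1–B2
Each bag holds 3 vertices, so the decomposition has width 2, which upper-bounds the treewidth. Conversely, {0, 1, 2} is a clique of size 3, and the vertices of any clique must share a bag in every tree decomposition; so some bag has ≥ 3 vertices and tw(G) ≥ 2. The upper and lower bounds meet at 2, so that is the treewidth.

2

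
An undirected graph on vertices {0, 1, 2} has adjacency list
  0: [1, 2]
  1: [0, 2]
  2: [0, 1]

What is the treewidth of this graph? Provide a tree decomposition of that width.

A single bag containing all 3 vertices is trivially a valid decomposition of width 2. On the other hand G contains the 3-clique {0, 1, 2}. A clique must lie in a single bag of any decomposition, so no decomposition can have width below 2. Hence tw(G) = 2 exactly.

Treewidth 2.
One such decomposition:
Bags: B1 = {0, 1, 2}
Tree: (single bag)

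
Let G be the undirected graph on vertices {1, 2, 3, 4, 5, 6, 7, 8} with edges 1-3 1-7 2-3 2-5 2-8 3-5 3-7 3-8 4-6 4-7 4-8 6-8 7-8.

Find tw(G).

2

A width-2 tree decomposition is:
Bags: B1 = {4, 7, 8}  B2 = {3, 7, 8}  B3 = {1, 3, 7}  B4 = {2, 3, 8}  B5 = {4, 6, 8}  B6 = {2, 3, 5}
Tree: B1–B2, B2–B3, B2–B4, B1–B5, B4–B6
Every bag has size at most 3, so the width is 3 − 1 = 2 and tw(G) ≤ 2. Conversely, {1, 3, 7} is a clique of size 3, and the vertices of any clique must share a bag in every tree decomposition; so some bag has ≥ 3 vertices and tw(G) ≥ 2. Therefore the treewidth is 2.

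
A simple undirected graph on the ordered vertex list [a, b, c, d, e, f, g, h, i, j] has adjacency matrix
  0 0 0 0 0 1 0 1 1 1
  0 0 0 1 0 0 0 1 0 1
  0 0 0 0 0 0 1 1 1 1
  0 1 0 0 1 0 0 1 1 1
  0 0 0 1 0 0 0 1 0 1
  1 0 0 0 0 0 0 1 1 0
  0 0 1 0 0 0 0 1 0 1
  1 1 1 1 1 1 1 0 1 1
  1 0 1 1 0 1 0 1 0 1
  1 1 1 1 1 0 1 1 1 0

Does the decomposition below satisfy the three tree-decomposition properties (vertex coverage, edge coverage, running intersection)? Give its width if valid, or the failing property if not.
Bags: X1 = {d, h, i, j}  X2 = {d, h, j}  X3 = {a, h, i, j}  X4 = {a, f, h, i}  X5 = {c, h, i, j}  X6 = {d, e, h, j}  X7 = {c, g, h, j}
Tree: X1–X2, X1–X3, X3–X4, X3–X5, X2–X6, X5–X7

No — vertex b appears in no bag.

A tree decomposition must satisfy three properties: every vertex lies in some bag; for every edge, both endpoints lie together in some bag; and for every vertex, the bags containing it form a connected subtree. Here vertex b appears in no bag, so the decomposition is invalid.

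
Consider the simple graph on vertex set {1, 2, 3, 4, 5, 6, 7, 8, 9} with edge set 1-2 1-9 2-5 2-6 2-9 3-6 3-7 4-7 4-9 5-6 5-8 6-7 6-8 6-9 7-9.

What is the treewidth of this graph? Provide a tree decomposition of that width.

Treewidth 2.
Bags: B1 = {6, 7, 9}  B2 = {2, 6, 9}  B3 = {4, 7, 9}  B4 = {2, 5, 6}  B5 = {3, 6, 7}  B6 = {1, 2, 9}  B7 = {5, 6, 8}
Tree: B1–B2, B1–B3, B2–B4, B1–B5, B2–B6, B4–B7

Each bag holds 3 vertices, so the decomposition has width 2, which upper-bounds the treewidth. For the lower bound, the 3 vertices {1, 2, 9} are pairwise adjacent, and any tree decomposition puts a clique entirely inside one bag — forcing width ≥ 2. Combining the bounds, tw(G) = 2.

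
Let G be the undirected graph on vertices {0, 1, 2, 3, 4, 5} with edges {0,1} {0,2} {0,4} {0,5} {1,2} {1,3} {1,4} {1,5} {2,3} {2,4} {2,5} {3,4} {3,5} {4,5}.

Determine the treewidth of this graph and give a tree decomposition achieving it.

Treewidth 4.
One optimal decomposition is:
Bags: B1 = {0, 1, 2, 4, 5}  B2 = {1, 2, 3, 4, 5}
Tree: B1–B2

Every bag has size at most 5, so the width is 5 − 1 = 4 and tw(G) ≤ 4. For the lower bound, the 5 vertices {0, 1, 2, 4, 5} are pairwise adjacent, and any tree decomposition puts a clique entirely inside one bag — forcing width ≥ 4. The upper and lower bounds meet at 4, so that is the treewidth.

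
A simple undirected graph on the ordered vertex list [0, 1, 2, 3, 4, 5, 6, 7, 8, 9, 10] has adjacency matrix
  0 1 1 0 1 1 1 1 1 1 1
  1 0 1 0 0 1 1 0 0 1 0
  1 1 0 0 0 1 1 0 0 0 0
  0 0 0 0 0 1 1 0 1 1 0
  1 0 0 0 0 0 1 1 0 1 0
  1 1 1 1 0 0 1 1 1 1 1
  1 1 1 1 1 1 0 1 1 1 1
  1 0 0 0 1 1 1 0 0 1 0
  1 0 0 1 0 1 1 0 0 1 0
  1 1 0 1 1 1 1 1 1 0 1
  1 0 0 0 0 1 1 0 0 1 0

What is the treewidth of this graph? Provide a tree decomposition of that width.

Every bag has size at most 5, so the width is 5 − 1 = 4 and tw(G) ≤ 4. Conversely, {0, 4, 6, 7, 9} is a clique of size 5, and the vertices of any clique must share a bag in every tree decomposition; so some bag has ≥ 5 vertices and tw(G) ≥ 4. The upper and lower bounds meet at 4, so that is the treewidth.

Treewidth 4.
Bags: B1 = {0, 1, 5, 6, 9}  B2 = {0, 5, 6, 7, 9}  B3 = {0, 4, 6, 7, 9}  B4 = {0, 5, 6, 8, 9}  B5 = {3, 5, 6, 8, 9}  B6 = {0, 1, 2, 5, 6}  B7 = {0, 5, 6, 9, 10}
Tree: B1–B2, B2–B3, B2–B4, B4–B5, B1–B6, B1–B7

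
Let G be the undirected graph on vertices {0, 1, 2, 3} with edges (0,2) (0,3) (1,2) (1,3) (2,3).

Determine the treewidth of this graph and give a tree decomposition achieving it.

Treewidth 2.
One optimal decomposition is:
Bags: B1 = {1, 2, 3}  B2 = {0, 2, 3}
Tree: B1–B2

Each bag holds 3 vertices, so the decomposition has width 2, which upper-bounds the treewidth. On the other hand G contains the 3-clique {0, 2, 3}. A clique must lie in a single bag of any decomposition, so no decomposition can have width below 2. Combining the bounds, tw(G) = 2.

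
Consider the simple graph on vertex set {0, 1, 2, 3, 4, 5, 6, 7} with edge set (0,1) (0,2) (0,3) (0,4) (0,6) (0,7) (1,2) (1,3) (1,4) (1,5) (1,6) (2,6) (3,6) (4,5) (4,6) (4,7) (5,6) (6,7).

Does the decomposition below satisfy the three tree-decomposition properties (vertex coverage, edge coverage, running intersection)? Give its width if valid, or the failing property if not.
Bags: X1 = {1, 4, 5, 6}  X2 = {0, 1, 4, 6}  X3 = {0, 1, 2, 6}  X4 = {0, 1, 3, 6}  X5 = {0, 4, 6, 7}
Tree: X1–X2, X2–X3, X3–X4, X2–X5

Yes; width 3.

Every vertex of G appears in some bag (union = {0, 1, 2, 3, 4, 5, 6, 7}); every edge is covered by a bag; and for each vertex v the set of bags containing v is connected in the bag tree. The decomposition is therefore valid. The largest bag has 4 vertices, so the width is 3.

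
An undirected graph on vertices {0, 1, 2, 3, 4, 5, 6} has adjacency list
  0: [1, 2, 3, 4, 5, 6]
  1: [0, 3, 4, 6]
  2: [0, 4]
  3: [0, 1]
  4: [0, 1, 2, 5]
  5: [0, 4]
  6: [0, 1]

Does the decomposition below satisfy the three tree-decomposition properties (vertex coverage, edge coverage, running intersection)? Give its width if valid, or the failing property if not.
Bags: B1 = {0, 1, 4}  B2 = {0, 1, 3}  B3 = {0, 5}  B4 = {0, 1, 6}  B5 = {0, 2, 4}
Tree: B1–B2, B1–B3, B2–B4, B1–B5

No — edge (4,5) lies in no bag.

A tree decomposition must satisfy three properties: every vertex lies in some bag; for every edge, both endpoints lie together in some bag; and for every vertex, the bags containing it form a connected subtree. Here edge (4,5) lies in no bag, so the decomposition is invalid.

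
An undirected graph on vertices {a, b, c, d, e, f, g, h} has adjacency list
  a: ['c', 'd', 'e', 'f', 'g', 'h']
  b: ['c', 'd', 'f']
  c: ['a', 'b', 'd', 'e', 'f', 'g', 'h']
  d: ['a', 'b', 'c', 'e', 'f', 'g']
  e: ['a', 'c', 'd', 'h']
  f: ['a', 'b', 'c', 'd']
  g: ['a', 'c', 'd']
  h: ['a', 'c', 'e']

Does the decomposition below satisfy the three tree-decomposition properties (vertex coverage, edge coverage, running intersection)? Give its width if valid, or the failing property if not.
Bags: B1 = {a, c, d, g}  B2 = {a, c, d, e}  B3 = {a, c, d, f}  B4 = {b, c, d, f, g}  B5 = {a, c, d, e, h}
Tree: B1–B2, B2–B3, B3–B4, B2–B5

No — bags containing vertex g are not connected in the tree.

A tree decomposition must satisfy three properties: every vertex lies in some bag; for every edge, both endpoints lie together in some bag; and for every vertex, the bags containing it form a connected subtree. Here bags containing vertex g are not connected in the tree, so the decomposition is invalid.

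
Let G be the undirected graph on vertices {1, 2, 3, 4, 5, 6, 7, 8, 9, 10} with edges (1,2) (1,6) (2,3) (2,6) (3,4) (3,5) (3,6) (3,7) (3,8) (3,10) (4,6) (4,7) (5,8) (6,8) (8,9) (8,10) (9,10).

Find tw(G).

2

A width-2 tree decomposition is:
Bags: B1 = {3, 6, 8}  B2 = {3, 4, 6}  B3 = {3, 8, 10}  B4 = {3, 5, 8}  B5 = {2, 3, 6}  B6 = {1, 2, 6}  B7 = {3, 4, 7}  B8 = {8, 9, 10}
Tree: B1–B2, B1–B3, B3–B4, B2–B5, B5–B6, B2–B7, B3–B8
Each bag holds 3 vertices, so the decomposition has width 2, which upper-bounds the treewidth. On the other hand G contains the 3-clique {1, 2, 6}. A clique must lie in a single bag of any decomposition, so no decomposition can have width below 2. Combining the bounds, tw(G) = 2.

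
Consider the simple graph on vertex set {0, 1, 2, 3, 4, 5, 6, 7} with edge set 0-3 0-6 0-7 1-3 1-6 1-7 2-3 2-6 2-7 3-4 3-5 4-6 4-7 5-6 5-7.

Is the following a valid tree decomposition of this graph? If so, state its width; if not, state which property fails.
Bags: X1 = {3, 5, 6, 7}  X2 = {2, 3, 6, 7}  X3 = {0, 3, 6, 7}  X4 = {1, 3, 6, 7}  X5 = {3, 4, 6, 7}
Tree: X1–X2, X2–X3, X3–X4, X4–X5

Yes; width 3.

Vertex coverage: the bags together contain {0, 1, 2, 3, 4, 5, 6, 7}, the full vertex set. Edge coverage: each edge of G has both endpoints in at least one bag. Running intersection: for every vertex, the bags containing it form a connected subtree. All three properties hold, so this is a valid tree decomposition of width max|bag| − 1 = 3, and hence tw(G) ≤ 3.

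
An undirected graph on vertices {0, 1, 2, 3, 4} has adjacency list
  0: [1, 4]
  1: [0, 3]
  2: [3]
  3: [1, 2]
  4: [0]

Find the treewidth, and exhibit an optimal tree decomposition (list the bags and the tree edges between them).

Treewidth 1.
One such decomposition:
Bags: B1 = {2, 3}  B2 = {1, 3}  B3 = {0, 1}  B4 = {0, 4}
Tree: B1–B2, B2–B3, B3–B4

The largest bag has 2 vertices, giving width 1; this decomposition certifies tw(G) ≤ 1. G has an edge, so its treewidth is at least 1. The upper and lower bounds meet at 1, so that is the treewidth.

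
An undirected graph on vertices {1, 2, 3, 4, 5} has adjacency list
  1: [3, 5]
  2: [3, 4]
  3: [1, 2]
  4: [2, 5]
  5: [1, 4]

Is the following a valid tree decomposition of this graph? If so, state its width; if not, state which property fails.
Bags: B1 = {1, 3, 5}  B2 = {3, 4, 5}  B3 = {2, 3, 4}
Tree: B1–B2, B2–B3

Every vertex of G appears in some bag (union = {1, 2, 3, 4, 5}); every edge is covered by a bag; and for each vertex v the set of bags containing v is connected in the bag tree. The decomposition is therefore valid. The largest bag has 3 vertices, so the width is 2.

Yes; width 2.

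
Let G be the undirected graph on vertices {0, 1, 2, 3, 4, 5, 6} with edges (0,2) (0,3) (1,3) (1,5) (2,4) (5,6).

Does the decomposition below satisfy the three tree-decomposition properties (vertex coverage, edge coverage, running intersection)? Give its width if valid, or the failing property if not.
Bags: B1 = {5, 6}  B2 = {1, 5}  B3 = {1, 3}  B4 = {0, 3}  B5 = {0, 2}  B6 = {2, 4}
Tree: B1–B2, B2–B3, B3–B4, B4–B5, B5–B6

Yes; width 1.

Vertex coverage: the bags together contain {0, 1, 2, 3, 4, 5, 6}, the full vertex set. Edge coverage: each edge of G has both endpoints in at least one bag. Running intersection: for every vertex, the bags containing it form a connected subtree. All three properties hold, so this is a valid tree decomposition of width max|bag| − 1 = 1, and hence tw(G) ≤ 1.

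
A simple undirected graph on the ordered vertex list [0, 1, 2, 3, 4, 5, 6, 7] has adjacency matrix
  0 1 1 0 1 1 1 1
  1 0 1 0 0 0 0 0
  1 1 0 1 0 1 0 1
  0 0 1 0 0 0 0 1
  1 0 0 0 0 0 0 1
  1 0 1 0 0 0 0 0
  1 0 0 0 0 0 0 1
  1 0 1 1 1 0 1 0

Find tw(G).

2

A width-2 tree decomposition is:
Bags: B1 = {0, 2, 7}  B2 = {0, 1, 2}  B3 = {0, 6, 7}  B4 = {2, 3, 7}  B5 = {0, 2, 5}  B6 = {0, 4, 7}
Tree: B1–B2, B1–B3, B1–B4, B2–B5, B3–B6
Every bag has size at most 3, so the width is 3 − 1 = 2 and tw(G) ≤ 2. On the other hand G contains the 3-clique {0, 1, 2}. A clique must lie in a single bag of any decomposition, so no decomposition can have width below 2. Combining the bounds, tw(G) = 2.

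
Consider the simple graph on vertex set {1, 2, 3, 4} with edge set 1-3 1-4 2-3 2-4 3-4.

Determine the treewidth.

A width-2 tree decomposition is:
Bags: B1 = {1, 3, 4}  B2 = {2, 3, 4}
Tree: B1–B2
The largest bag has 3 vertices, giving width 2; this decomposition certifies tw(G) ≤ 2. Conversely, {1, 3, 4} is a clique of size 3, and the vertices of any clique must share a bag in every tree decomposition; so some bag has ≥ 3 vertices and tw(G) ≥ 2. Therefore the treewidth is 2.

2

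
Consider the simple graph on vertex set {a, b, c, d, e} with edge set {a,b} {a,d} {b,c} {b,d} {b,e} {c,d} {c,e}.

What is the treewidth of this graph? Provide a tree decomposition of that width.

Treewidth 2.
One such decomposition:
Bags: B1 = {b, c, e}  B2 = {b, c, d}  B3 = {a, b, d}
Tree: B1–B2, B2–B3

Every bag has size at most 3, so the width is 3 − 1 = 2 and tw(G) ≤ 2. On the other hand G contains the 3-clique {b, c, d}. A clique must lie in a single bag of any decomposition, so no decomposition can have width below 2. Combining the bounds, tw(G) = 2.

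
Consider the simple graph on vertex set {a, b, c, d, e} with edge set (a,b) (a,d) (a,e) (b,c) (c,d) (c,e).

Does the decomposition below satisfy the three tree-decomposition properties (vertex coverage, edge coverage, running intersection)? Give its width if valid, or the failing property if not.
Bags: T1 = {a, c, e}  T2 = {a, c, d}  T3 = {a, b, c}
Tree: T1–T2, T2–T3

Yes; width 2.

Every vertex of G appears in some bag (union = {a, b, c, d, e}); every edge is covered by a bag; and for each vertex v the set of bags containing v is connected in the bag tree. The decomposition is therefore valid. The largest bag has 3 vertices, so the width is 2.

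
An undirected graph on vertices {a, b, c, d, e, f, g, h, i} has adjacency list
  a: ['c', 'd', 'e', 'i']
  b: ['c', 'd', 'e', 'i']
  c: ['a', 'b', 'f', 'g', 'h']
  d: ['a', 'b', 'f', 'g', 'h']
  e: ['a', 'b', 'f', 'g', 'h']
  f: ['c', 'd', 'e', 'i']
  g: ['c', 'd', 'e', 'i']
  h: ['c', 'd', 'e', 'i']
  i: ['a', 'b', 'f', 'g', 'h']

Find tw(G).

4

A width-4 tree decomposition is:
Bags: B1 = {b, c, d, e, i}  B2 = {a, c, d, e, i}  B3 = {c, d, e, g, i}  B4 = {c, d, e, f, i}  B5 = {c, d, e, h, i}
Tree: B1–B2, B2–B3, B3–B4, B4–B5
Every bag has size at most 5, so the width is 5 − 1 = 4 and tw(G) ≤ 4. For the lower bound: the 5 vertex sets {b,c}, {a,i}, {e,g}, {d}, {f} are disjoint, each induces a connected subgraph, and every pair is joined by at least one edge of G. Contracting each set to a single vertex therefore yields K_{5} as a minor, and since treewidth is minor-monotone, tw(G) ≥ tw(K_{5}) = 4. Hence tw(G) = 4 exactly.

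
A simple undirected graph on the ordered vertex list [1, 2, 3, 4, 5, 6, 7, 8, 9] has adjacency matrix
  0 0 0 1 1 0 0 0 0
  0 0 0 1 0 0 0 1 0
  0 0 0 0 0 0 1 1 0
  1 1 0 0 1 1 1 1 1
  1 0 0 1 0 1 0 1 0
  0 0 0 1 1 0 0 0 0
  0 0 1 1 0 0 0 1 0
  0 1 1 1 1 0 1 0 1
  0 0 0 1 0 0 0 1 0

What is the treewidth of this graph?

2

A width-2 tree decomposition is:
Bags: B1 = {4, 5, 6}  B2 = {4, 5, 8}  B3 = {2, 4, 8}  B4 = {4, 7, 8}  B5 = {3, 7, 8}  B6 = {4, 8, 9}  B7 = {1, 4, 5}
Tree: B1–B2, B2–B3, B3–B4, B4–B5, B3–B6, B2–B7
Every bag has size at most 3, so the width is 3 − 1 = 2 and tw(G) ≤ 2. On the other hand G contains the 3-clique {3, 7, 8}. A clique must lie in a single bag of any decomposition, so no decomposition can have width below 2. Therefore the treewidth is 2.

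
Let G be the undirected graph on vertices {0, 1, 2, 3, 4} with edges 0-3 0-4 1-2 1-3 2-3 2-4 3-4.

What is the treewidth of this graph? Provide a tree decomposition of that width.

Treewidth 2.
One optimal decomposition is:
Bags: B1 = {2, 3, 4}  B2 = {0, 3, 4}  B3 = {1, 2, 3}
Tree: B1–B2, B1–B3

Each bag holds 3 vertices, so the decomposition has width 2, which upper-bounds the treewidth. For the lower bound, the 3 vertices {0, 3, 4} are pairwise adjacent, and any tree decomposition puts a clique entirely inside one bag — forcing width ≥ 2. Hence tw(G) = 2 exactly.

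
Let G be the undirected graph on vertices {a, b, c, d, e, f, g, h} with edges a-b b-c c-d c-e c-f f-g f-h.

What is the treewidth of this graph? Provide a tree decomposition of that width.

The largest bag has 2 vertices, giving width 1; this decomposition certifies tw(G) ≤ 1. Any graph with an edge has treewidth ≥ 1, and G has the edge c–f. Therefore the treewidth is 1.

Treewidth 1.
One optimal decomposition is:
Bags: B1 = {c, f}  B2 = {b, c}  B3 = {f, g}  B4 = {f, h}  B5 = {c, d}  B6 = {a, b}  B7 = {c, e}
Tree: B1–B2, B1–B3, B1–B4, B1–B5, B2–B6, B5–B7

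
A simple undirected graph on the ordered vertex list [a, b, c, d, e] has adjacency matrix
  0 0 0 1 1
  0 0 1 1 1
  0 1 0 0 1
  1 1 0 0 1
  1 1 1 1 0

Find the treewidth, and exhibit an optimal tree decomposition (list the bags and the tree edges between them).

Each bag holds 3 vertices, so the decomposition has width 2, which upper-bounds the treewidth. On the other hand G contains the 3-clique {a, d, e}. A clique must lie in a single bag of any decomposition, so no decomposition can have width below 2. Combining the bounds, tw(G) = 2.

Treewidth 2.
One optimal decomposition is:
Bags: B1 = {a, d, e}  B2 = {b, d, e}  B3 = {b, c, e}
Tree: B1–B2, B2–B3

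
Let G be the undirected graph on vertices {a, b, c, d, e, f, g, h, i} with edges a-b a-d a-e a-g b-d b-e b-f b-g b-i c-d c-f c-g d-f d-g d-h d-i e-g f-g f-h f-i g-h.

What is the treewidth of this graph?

3

A width-3 tree decomposition is:
Bags: B1 = {b, d, f, g}  B2 = {a, b, d, g}  B3 = {c, d, f, g}  B4 = {a, b, e, g}  B5 = {d, f, g, h}  B6 = {b, d, f, i}
Tree: B1–B2, B1–B3, B2–B4, B3–B5, B1–B6
Every bag has size at most 4, so the width is 4 − 1 = 3 and tw(G) ≤ 3. On the other hand G contains the 4-clique {a, b, d, g}. A clique must lie in a single bag of any decomposition, so no decomposition can have width below 3. Therefore the treewidth is 3.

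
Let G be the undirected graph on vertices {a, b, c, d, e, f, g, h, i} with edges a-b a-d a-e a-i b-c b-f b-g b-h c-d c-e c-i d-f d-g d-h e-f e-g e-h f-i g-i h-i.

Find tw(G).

4

A width-4 tree decomposition is:
Bags: B1 = {b, c, d, e, i}  B2 = {b, d, e, h, i}  B3 = {b, d, e, f, i}  B4 = {a, b, d, e, i}  B5 = {b, d, e, g, i}
Tree: B1–B2, B2–B3, B3–B4, B4–B5
The largest bag has 5 vertices, giving width 4; this decomposition certifies tw(G) ≤ 4. For the lower bound: the 5 vertex sets {b,c}, {h,i}, {d,f}, {e}, {a} are disjoint, each induces a connected subgraph, and every pair is joined by at least one edge of G. Contracting each set to a single vertex therefore yields K_{5} as a minor, and since treewidth is minor-monotone, tw(G) ≥ tw(K_{5}) = 4. Hence tw(G) = 4 exactly.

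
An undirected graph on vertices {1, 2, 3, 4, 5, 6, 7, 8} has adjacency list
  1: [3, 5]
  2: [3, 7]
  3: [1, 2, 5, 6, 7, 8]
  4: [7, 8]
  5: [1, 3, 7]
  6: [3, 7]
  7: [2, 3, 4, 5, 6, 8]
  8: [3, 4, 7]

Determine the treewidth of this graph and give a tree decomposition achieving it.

Treewidth 2.
One such decomposition:
Bags: B1 = {3, 5, 7}  B2 = {3, 7, 8}  B3 = {3, 6, 7}  B4 = {4, 7, 8}  B5 = {2, 3, 7}  B6 = {1, 3, 5}
Tree: B1–B2, B2–B3, B2–B4, B1–B5, B1–B6

Every bag has size at most 3, so the width is 3 − 1 = 2 and tw(G) ≤ 2. For the lower bound, the 3 vertices {1, 3, 5} are pairwise adjacent, and any tree decomposition puts a clique entirely inside one bag — forcing width ≥ 2. Therefore the treewidth is 2.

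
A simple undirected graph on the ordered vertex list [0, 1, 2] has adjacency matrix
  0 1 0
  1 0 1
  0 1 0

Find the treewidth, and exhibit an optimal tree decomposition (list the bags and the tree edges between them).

Each bag holds 2 vertices, so the decomposition has width 1, which upper-bounds the treewidth. Any graph with an edge has treewidth ≥ 1, and G has the edge 1–0. Therefore the treewidth is 1.

Treewidth 1.
One optimal decomposition is:
Bags: B1 = {0, 1}  B2 = {1, 2}
Tree: B1–B2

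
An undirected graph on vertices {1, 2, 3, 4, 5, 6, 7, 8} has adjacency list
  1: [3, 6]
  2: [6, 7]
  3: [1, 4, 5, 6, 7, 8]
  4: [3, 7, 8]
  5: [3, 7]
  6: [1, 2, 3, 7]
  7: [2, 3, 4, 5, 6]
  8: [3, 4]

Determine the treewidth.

A width-2 tree decomposition is:
Bags: B1 = {3, 4, 7}  B2 = {3, 5, 7}  B3 = {3, 6, 7}  B4 = {3, 4, 8}  B5 = {1, 3, 6}  B6 = {2, 6, 7}
Tree: B1–B2, B1–B3, B1–B4, B3–B5, B3–B6
Each bag holds 3 vertices, so the decomposition has width 2, which upper-bounds the treewidth. On the other hand G contains the 3-clique {2, 6, 7}. A clique must lie in a single bag of any decomposition, so no decomposition can have width below 2. Hence tw(G) = 2 exactly.

2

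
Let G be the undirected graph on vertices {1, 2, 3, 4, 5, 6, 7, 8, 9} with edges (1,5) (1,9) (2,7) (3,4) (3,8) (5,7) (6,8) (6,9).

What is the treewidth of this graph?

A width-1 tree decomposition is:
Bags: B1 = {2, 7}  B2 = {5, 7}  B3 = {1, 5}  B4 = {1, 9}  B5 = {6, 9}  B6 = {6, 8}  B7 = {3, 8}  B8 = {3, 4}
Tree: B1–B2, B2–B3, B3–B4, B4–B5, B5–B6, B6–B7, B7–B8
Every bag has size at most 2, so the width is 2 − 1 = 1 and tw(G) ≤ 1. G has an edge, so its treewidth is at least 1. Therefore the treewidth is 1.

1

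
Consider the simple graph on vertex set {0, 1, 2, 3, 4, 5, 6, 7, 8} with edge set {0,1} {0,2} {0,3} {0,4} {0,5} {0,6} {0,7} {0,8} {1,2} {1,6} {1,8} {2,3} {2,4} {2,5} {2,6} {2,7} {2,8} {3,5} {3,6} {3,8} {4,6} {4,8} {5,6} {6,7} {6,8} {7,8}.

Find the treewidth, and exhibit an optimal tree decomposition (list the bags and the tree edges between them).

Treewidth 4.
Bags: B1 = {0, 2, 3, 6, 8}  B2 = {0, 1, 2, 6, 8}  B3 = {0, 2, 6, 7, 8}  B4 = {0, 2, 4, 6, 8}  B5 = {0, 2, 3, 5, 6}
Tree: B1–B2, B2–B3, B1–B4, B1–B5

The largest bag has 5 vertices, giving width 4; this decomposition certifies tw(G) ≤ 4. Conversely, {0, 1, 2, 6, 8} is a clique of size 5, and the vertices of any clique must share a bag in every tree decomposition; so some bag has ≥ 5 vertices and tw(G) ≥ 4. The upper and lower bounds meet at 4, so that is the treewidth.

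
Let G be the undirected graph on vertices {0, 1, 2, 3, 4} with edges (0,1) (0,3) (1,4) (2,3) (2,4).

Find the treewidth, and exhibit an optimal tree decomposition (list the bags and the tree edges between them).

Treewidth 2.
One optimal decomposition is:
Bags: B1 = {0, 1, 4}  B2 = {0, 2, 4}  B3 = {0, 2, 3}
Tree: B1–B2, B2–B3

Each bag holds 3 vertices, so the decomposition has width 2, which upper-bounds the treewidth. For the lower bound, G contains the cycle 0–1–4–2–3–0, so G is not a forest; only forests have treewidth ≤ 1, hence tw(G) ≥ 2. Therefore the treewidth is 2.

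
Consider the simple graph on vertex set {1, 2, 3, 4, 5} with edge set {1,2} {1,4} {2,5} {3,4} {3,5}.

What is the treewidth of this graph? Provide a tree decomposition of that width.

Treewidth 2.
One optimal decomposition is:
Bags: B1 = {1, 2, 4}  B2 = {2, 3, 4}  B3 = {2, 3, 5}
Tree: B1–B2, B2–B3

Every bag has size at most 3, so the width is 3 − 1 = 2 and tw(G) ≤ 2. For the lower bound, G contains the cycle 2–1–4–3–5–2, so G is not a forest; only forests have treewidth ≤ 1, hence tw(G) ≥ 2. Combining the bounds, tw(G) = 2.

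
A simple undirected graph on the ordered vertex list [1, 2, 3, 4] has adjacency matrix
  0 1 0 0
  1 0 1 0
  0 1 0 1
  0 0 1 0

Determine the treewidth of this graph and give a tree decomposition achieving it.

Treewidth 1.
Bags: B1 = {3, 4}  B2 = {2, 3}  B3 = {1, 2}
Tree: B1–B2, B2–B3

Each bag holds 2 vertices, so the decomposition has width 1, which upper-bounds the treewidth. G has an edge, so its treewidth is at least 1. Therefore the treewidth is 1.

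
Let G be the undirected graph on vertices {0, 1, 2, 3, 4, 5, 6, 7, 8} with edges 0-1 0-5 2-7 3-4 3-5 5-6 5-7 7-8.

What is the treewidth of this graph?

A width-1 tree decomposition is:
Bags: B1 = {3, 5}  B2 = {5, 7}  B3 = {3, 4}  B4 = {5, 6}  B5 = {0, 5}  B6 = {2, 7}  B7 = {7, 8}  B8 = {0, 1}
Tree: B1–B2, B1–B3, B1–B4, B4–B5, B2–B6, B6–B7, B5–B8
The largest bag has 2 vertices, giving width 1; this decomposition certifies tw(G) ≤ 1. Since G has at least one edge (e.g. 5–3), it is not an edgeless graph, so tw(G) ≥ 1. Combining the bounds, tw(G) = 1.

1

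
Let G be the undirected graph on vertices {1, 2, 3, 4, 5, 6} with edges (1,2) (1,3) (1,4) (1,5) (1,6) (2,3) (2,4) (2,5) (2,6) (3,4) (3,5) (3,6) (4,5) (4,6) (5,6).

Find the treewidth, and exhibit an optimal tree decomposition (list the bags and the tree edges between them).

With just one bag of size 6, the width is 6 − 1 = 5, so tw(G) ≤ 5. On the other hand G contains the 6-clique {1, 2, 3, 4, 5, 6}. A clique must lie in a single bag of any decomposition, so no decomposition can have width below 5. Combining the bounds, tw(G) = 5.

Treewidth 5.
One optimal decomposition is:
Bags: B1 = {1, 2, 3, 4, 5, 6}
Tree: (single bag)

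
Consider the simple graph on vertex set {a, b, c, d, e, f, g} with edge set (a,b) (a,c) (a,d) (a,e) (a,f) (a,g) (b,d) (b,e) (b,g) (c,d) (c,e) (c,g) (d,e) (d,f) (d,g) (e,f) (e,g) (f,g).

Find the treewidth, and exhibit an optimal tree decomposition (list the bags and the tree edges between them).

Each bag holds 5 vertices, so the decomposition has width 4, which upper-bounds the treewidth. On the other hand G contains the 5-clique {a, c, d, e, g}. A clique must lie in a single bag of any decomposition, so no decomposition can have width below 4. The upper and lower bounds meet at 4, so that is the treewidth.

Treewidth 4.
One such decomposition:
Bags: B1 = {a, b, d, e, g}  B2 = {a, c, d, e, g}  B3 = {a, d, e, f, g}
Tree: B1–B2, B1–B3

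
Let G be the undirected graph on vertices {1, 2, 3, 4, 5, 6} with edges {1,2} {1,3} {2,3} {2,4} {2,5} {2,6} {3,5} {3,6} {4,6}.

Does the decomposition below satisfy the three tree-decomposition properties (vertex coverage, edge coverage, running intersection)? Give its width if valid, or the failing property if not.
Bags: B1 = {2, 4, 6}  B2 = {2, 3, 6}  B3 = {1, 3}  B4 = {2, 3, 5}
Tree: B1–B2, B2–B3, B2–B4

No — edge (2,1) lies in no bag.

A tree decomposition must satisfy three properties: every vertex lies in some bag; for every edge, both endpoints lie together in some bag; and for every vertex, the bags containing it form a connected subtree. Here edge (2,1) lies in no bag, so the decomposition is invalid.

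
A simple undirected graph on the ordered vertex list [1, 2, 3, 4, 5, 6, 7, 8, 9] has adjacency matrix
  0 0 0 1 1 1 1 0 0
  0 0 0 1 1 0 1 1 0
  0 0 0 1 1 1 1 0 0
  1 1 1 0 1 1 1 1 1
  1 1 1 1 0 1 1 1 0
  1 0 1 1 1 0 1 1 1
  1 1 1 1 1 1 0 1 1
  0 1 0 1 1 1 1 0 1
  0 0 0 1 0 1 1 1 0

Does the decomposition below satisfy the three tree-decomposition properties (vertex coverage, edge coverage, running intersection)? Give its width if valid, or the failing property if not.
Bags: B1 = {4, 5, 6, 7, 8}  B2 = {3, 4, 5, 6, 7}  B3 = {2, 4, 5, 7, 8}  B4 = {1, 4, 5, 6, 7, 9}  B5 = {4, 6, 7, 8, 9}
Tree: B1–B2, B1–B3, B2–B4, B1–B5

A tree decomposition must satisfy three properties: every vertex lies in some bag; for every edge, both endpoints lie together in some bag; and for every vertex, the bags containing it form a connected subtree. Here bags containing vertex 9 are not connected in the tree, so the decomposition is invalid.

No — bags containing vertex 9 are not connected in the tree.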